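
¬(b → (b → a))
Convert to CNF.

¬(b → (b → a))
≡ ¬(¬b ∨ (b → a))   — eliminate →
≡ ¬(¬b ∨ ¬b ∨ a)   — eliminate →
≡ ¬¬b ∧ ¬¬b ∧ ¬a   — De Morgan
≡ b ∧ ¬¬b ∧ ¬a   — double negation
≡ b ∧ b ∧ ¬a   — double negation
≡ b ∧ ¬a   — simplify

b ∧ ¬a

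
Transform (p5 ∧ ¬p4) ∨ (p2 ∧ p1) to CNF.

(p5 ∧ ¬p4) ∨ (p2 ∧ p1)
= (p5 ∨ p2) ∧ (p5 ∨ p1) ∧ (¬p4 ∨ p2) ∧ (¬p4 ∨ p1)   [distribute ∨ over ∧]

(p5 ∨ p2) ∧ (p5 ∨ p1) ∧ (¬p4 ∨ p2) ∧ (¬p4 ∨ p1)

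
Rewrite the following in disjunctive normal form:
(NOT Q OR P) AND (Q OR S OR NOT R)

(NOT Q OR P) AND (Q OR S OR NOT R)
= (NOT Q AND Q) OR (NOT Q AND S) OR (NOT Q AND NOT R) OR (P AND Q) OR (P AND S) OR (P AND NOT R)   [distribute AND over OR]
= (NOT Q AND S) OR (NOT Q AND NOT R) OR (P AND Q) OR (P AND S) OR (P AND NOT R)   [simplify]

(NOT Q AND S) OR (NOT Q AND NOT R) OR (P AND Q) OR (P AND S) OR (P AND NOT R)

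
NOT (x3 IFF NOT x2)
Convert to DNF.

(x3 AND x2) OR (NOT x2 AND NOT x3)

NOT (x3 IFF NOT x2)
= NOT ((x3 IMPLIES NOT x2) AND (NOT x2 IMPLIES x3))   (eliminate IFF)
= NOT ((NOT x3 OR NOT x2) AND (NOT x2 IMPLIES x3))   (eliminate IMPLIES)
= NOT ((NOT x3 OR NOT x2) AND (NOT NOT x2 OR x3))   (eliminate IMPLIES)
= NOT (NOT x3 OR NOT x2) OR NOT (NOT NOT x2 OR x3)   (De Morgan)
= (NOT NOT x3 AND NOT NOT x2) OR NOT (NOT NOT x2 OR x3)   (De Morgan)
= (x3 AND NOT NOT x2) OR NOT (NOT NOT x2 OR x3)   (double negation)
= (x3 AND x2) OR NOT (NOT NOT x2 OR x3)   (double negation)
= (x3 AND x2) OR (NOT NOT NOT x2 AND NOT x3)   (De Morgan)
= (x3 AND x2) OR (NOT x2 AND NOT x3)   (double negation)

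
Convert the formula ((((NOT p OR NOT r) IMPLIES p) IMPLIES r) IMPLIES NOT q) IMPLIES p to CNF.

q OR p

((((NOT p OR NOT r) IMPLIES p) IMPLIES r) IMPLIES NOT q) IMPLIES p
= NOT ((((NOT p OR NOT r) IMPLIES p) IMPLIES r) IMPLIES NOT q) OR p   — eliminate IMPLIES
= NOT (NOT (((NOT p OR NOT r) IMPLIES p) IMPLIES r) OR NOT q) OR p   — eliminate IMPLIES
= NOT (NOT (NOT ((NOT p OR NOT r) IMPLIES p) OR r) OR NOT q) OR p   — eliminate IMPLIES
= NOT (NOT (NOT (NOT (NOT p OR NOT r) OR p) OR r) OR NOT q) OR p   — eliminate IMPLIES
= (NOT NOT (NOT (NOT (NOT p OR NOT r) OR p) OR r) AND NOT NOT q) OR p   — De Morgan
= ((NOT (NOT (NOT p OR NOT r) OR p) OR r) AND NOT NOT q) OR p   — double negation
= (((NOT NOT (NOT p OR NOT r) AND NOT p) OR r) AND NOT NOT q) OR p   — De Morgan
= ((((NOT p OR NOT r) AND NOT p) OR r) AND NOT NOT q) OR p   — double negation
= ((((NOT p OR NOT r) AND NOT p) OR r) AND q) OR p   — double negation
= (NOT p OR NOT r OR r OR p) AND (NOT p OR r OR p) AND (q OR p)   — distribute OR over AND
= q OR p   — simplify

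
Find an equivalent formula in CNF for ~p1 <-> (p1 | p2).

(p1 | p2) & ~p1

~p1 <-> (p1 | p2)
⇔ (~p1 -> (p1 | p2)) & ((p1 | p2) -> ~p1)   [eliminate <->]
⇔ (~~p1 | p1 | p2) & ((p1 | p2) -> ~p1)   [eliminate ->]
⇔ (~~p1 | p1 | p2) & (~(p1 | p2) | ~p1)   [eliminate ->]
⇔ (p1 | p1 | p2) & (~(p1 | p2) | ~p1)   [double negation]
⇔ (p1 | p1 | p2) & ((~p1 & ~p2) | ~p1)   [De Morgan]
⇔ (p1 | p1 | p2) & (~p1 | ~p1) & (~p2 | ~p1)   [distribute | over &]
⇔ (p1 | p2) & ~p1   [simplify]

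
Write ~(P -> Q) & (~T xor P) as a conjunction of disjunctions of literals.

P & ~Q & (T | ~P)

~(P -> Q) & (~T xor P)
⇔ ~(~P | Q) & (~T xor P)
⇔ ~(~P | Q) & (~T | P) & ~(~T & P)
⇔ ~~P & ~Q & (~T | P) & ~(~T & P)
⇔ P & ~Q & (~T | P) & ~(~T & P)
⇔ P & ~Q & (~T | P) & (~~T | ~P)
⇔ P & ~Q & (~T | P) & (T | ~P)
⇔ P & ~Q & (T | ~P)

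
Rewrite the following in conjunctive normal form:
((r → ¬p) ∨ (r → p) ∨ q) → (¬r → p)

r ∨ p

((r → ¬p) ∨ (r → p) ∨ q) → (¬r → p)
≡ ¬((r → ¬p) ∨ (r → p) ∨ q) ∨ (¬r → p)   [eliminate →]
≡ ¬(¬r ∨ ¬p ∨ (r → p) ∨ q) ∨ (¬r → p)   [eliminate →]
≡ ¬(¬r ∨ ¬p ∨ ¬r ∨ p ∨ q) ∨ (¬r → p)   [eliminate →]
≡ ¬(¬r ∨ ¬p ∨ ¬r ∨ p ∨ q) ∨ ¬¬r ∨ p   [eliminate →]
≡ (¬¬r ∧ ¬¬p ∧ ¬¬r ∧ ¬p ∧ ¬q) ∨ ¬¬r ∨ p   [De Morgan]
≡ (r ∧ ¬¬p ∧ ¬¬r ∧ ¬p ∧ ¬q) ∨ ¬¬r ∨ p   [double negation]
≡ (r ∧ p ∧ ¬¬r ∧ ¬p ∧ ¬q) ∨ ¬¬r ∨ p   [double negation]
≡ (r ∧ p ∧ r ∧ ¬p ∧ ¬q) ∨ ¬¬r ∨ p   [double negation]
≡ (r ∧ p ∧ r ∧ ¬p ∧ ¬q) ∨ r ∨ p   [double negation]
≡ (r ∨ r ∨ p) ∧ (p ∨ r ∨ p) ∧ (r ∨ r ∨ p) ∧ (¬p ∨ r ∨ p) ∧ (¬q ∨ r ∨ p)   [distribute ∨ over ∧]
≡ r ∨ p   [simplify]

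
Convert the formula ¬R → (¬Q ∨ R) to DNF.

R ∨ ¬Q

¬R → (¬Q ∨ R)
≡ ¬¬R ∨ ¬Q ∨ R
≡ R ∨ ¬Q ∨ R
≡ R ∨ ¬Q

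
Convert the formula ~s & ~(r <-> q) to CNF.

~s & ~(r <-> q)
≡ ~s & ~((r -> q) & (q -> r))   [eliminate <->]
≡ ~s & ~((~r | q) & (q -> r))   [eliminate ->]
≡ ~s & ~((~r | q) & (~q | r))   [eliminate ->]
≡ ~s & (~(~r | q) | ~(~q | r))   [De Morgan]
≡ ~s & ((~~r & ~q) | ~(~q | r))   [De Morgan]
≡ ~s & ((r & ~q) | ~(~q | r))   [double negation]
≡ ~s & ((r & ~q) | (~~q & ~r))   [De Morgan]
≡ ~s & ((r & ~q) | (q & ~r))   [double negation]
≡ ~s & (r | q) & (r | ~r) & (~q | q) & (~q | ~r)   [distribute | over &]
≡ ~s & (r | q) & (~q | ~r)   [simplify]

~s & (r | q) & (~q | ~r)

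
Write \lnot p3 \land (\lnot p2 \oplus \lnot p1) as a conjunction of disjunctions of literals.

\lnot p3 \land (\lnot p2 \oplus \lnot p1)
⇔ \lnot p3 \land (\lnot p2 \lor \lnot p1) \land \lnot (\lnot p2 \land \lnot p1)   [expand \oplus]
⇔ \lnot p3 \land (\lnot p2 \lor \lnot p1) \land (\lnot \lnot p2 \lor \lnot \lnot p1)   [De Morgan]
⇔ \lnot p3 \land (\lnot p2 \lor \lnot p1) \land (p2 \lor \lnot \lnot p1)   [double negation]
⇔ \lnot p3 \land (\lnot p2 \lor \lnot p1) \land (p2 \lor p1)   [double negation]

\lnot p3 \land (\lnot p2 \lor \lnot p1) \land (p2 \lor p1)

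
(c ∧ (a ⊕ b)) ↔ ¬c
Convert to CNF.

(¬c ∨ ¬a ∨ b) ∧ (¬c ∨ ¬b ∨ a) ∧ c

(c ∧ (a ⊕ b)) ↔ ¬c
= ((c ∧ (a ⊕ b)) → ¬c) ∧ (¬c → (c ∧ (a ⊕ b)))   — eliminate ↔
= (¬(c ∧ (a ⊕ b)) ∨ ¬c) ∧ (¬c → (c ∧ (a ⊕ b)))   — eliminate →
= (¬(c ∧ (a ∨ b) ∧ ¬(a ∧ b)) ∨ ¬c) ∧ (¬c → (c ∧ (a ⊕ b)))   — expand ⊕
= (¬(c ∧ (a ∨ b) ∧ ¬(a ∧ b)) ∨ ¬c) ∧ (¬¬c ∨ (c ∧ (a ⊕ b)))   — eliminate →
= (¬(c ∧ (a ∨ b) ∧ ¬(a ∧ b)) ∨ ¬c) ∧ (¬¬c ∨ (c ∧ (a ∨ b) ∧ ¬(a ∧ b)))   — expand ⊕
= (¬c ∨ ¬(a ∨ b) ∨ ¬¬(a ∧ b) ∨ ¬c) ∧ (¬¬c ∨ (c ∧ (a ∨ b) ∧ ¬(a ∧ b)))   — De Morgan
= (¬c ∨ (¬a ∧ ¬b) ∨ ¬¬(a ∧ b) ∨ ¬c) ∧ (¬¬c ∨ (c ∧ (a ∨ b) ∧ ¬(a ∧ b)))   — De Morgan
= (¬c ∨ (¬a ∧ ¬b) ∨ (a ∧ b) ∨ ¬c) ∧ (¬¬c ∨ (c ∧ (a ∨ b) ∧ ¬(a ∧ b)))   — double negation
= (¬c ∨ (¬a ∧ ¬b) ∨ (a ∧ b) ∨ ¬c) ∧ (c ∨ (c ∧ (a ∨ b) ∧ ¬(a ∧ b)))   — double negation
= (¬c ∨ (¬a ∧ ¬b) ∨ (a ∧ b) ∨ ¬c) ∧ (c ∨ (c ∧ (a ∨ b) ∧ (¬a ∨ ¬b)))   — De Morgan
= (¬c ∨ ¬a ∨ a ∨ ¬c) ∧ (¬c ∨ ¬a ∨ b ∨ ¬c) ∧ (¬c ∨ ¬b ∨ a ∨ ¬c) ∧ (¬c ∨ ¬b ∨ b ∨ ¬c) ∧ (c ∨ c) ∧ (c ∨ a ∨ b) ∧ (c ∨ ¬a ∨ ¬b)   — distribute ∨ over ∧
= (¬c ∨ ¬a ∨ b) ∧ (¬c ∨ ¬b ∨ a) ∧ c   — simplify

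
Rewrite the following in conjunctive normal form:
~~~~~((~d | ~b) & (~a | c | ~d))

d & (b | a) & (b | ~c)

~~~~~((~d | ~b) & (~a | c | ~d))
≡ ~~~((~d | ~b) & (~a | c | ~d))   — double negation
≡ ~((~d | ~b) & (~a | c | ~d))   — double negation
≡ ~(~d | ~b) | ~(~a | c | ~d)   — De Morgan
≡ (~~d & ~~b) | ~(~a | c | ~d)   — De Morgan
≡ (d & ~~b) | ~(~a | c | ~d)   — double negation
≡ (d & b) | ~(~a | c | ~d)   — double negation
≡ (d & b) | (~~a & ~c & ~~d)   — De Morgan
≡ (d & b) | (a & ~c & ~~d)   — double negation
≡ (d & b) | (a & ~c & d)   — double negation
≡ (d | a) & (d | ~c) & (d | d) & (b | a) & (b | ~c) & (b | d)   — distribute | over &
≡ d & (b | a) & (b | ~c)   — simplify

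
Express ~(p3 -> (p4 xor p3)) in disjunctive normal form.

~(p3 -> (p4 xor p3))
≡ ~(~p3 | (p4 xor p3))   [eliminate ->]
≡ ~(~p3 | (p4 & ~p3) | (~p4 & p3))   [expand xor]
≡ ~~p3 & ~(p4 & ~p3) & ~(~p4 & p3)   [De Morgan]
≡ p3 & ~(p4 & ~p3) & ~(~p4 & p3)   [double negation]
≡ p3 & (~p4 | ~~p3) & ~(~p4 & p3)   [De Morgan]
≡ p3 & (~p4 | p3) & ~(~p4 & p3)   [double negation]
≡ p3 & (~p4 | p3) & (~~p4 | ~p3)   [De Morgan]
≡ p3 & (~p4 | p3) & (p4 | ~p3)   [double negation]
≡ (p3 & ~p4 & p4) | (p3 & ~p4 & ~p3) | (p3 & p3 & p4) | (p3 & p3 & ~p3)   [distribute & over |]
≡ p3 & p4   [simplify]

p3 & p4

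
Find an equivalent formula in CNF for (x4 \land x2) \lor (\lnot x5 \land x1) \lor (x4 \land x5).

(x4 \lor \lnot x5) \land (x4 \lor x1) \land (x2 \lor x1 \lor x5)

(x4 \land x2) \lor (\lnot x5 \land x1) \lor (x4 \land x5)
⇔ (x4 \lor \lnot x5 \lor x4) \land (x4 \lor \lnot x5 \lor x5) \land (x4 \lor x1 \lor x4) \land (x4 \lor x1 \lor x5) \land (x2 \lor \lnot x5 \lor x4) \land (x2 \lor \lnot x5 \lor x5) \land (x2 \lor x1 \lor x4) \land (x2 \lor x1 \lor x5)   [distribute \lor over \land]
⇔ (x4 \lor \lnot x5) \land (x4 \lor x1) \land (x2 \lor x1 \lor x5)   [simplify]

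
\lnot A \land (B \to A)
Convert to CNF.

\lnot A \land (B \to A)
⇔ \lnot A \land (\lnot B \lor A)

\lnot A \land (\lnot B \lor A)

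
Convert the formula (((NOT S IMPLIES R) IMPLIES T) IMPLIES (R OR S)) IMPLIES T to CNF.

(((NOT S IMPLIES R) IMPLIES T) IMPLIES (R OR S)) IMPLIES T
≡ NOT (((NOT S IMPLIES R) IMPLIES T) IMPLIES (R OR S)) OR T   [eliminate IMPLIES]
≡ NOT (NOT ((NOT S IMPLIES R) IMPLIES T) OR R OR S) OR T   [eliminate IMPLIES]
≡ NOT (NOT (NOT (NOT S IMPLIES R) OR T) OR R OR S) OR T   [eliminate IMPLIES]
≡ NOT (NOT (NOT (NOT NOT S OR R) OR T) OR R OR S) OR T   [eliminate IMPLIES]
≡ (NOT NOT (NOT (NOT NOT S OR R) OR T) AND NOT R AND NOT S) OR T   [De Morgan]
≡ ((NOT (NOT NOT S OR R) OR T) AND NOT R AND NOT S) OR T   [double negation]
≡ (((NOT NOT NOT S AND NOT R) OR T) AND NOT R AND NOT S) OR T   [De Morgan]
≡ (((NOT S AND NOT R) OR T) AND NOT R AND NOT S) OR T   [double negation]
≡ (NOT S OR T OR T) AND (NOT R OR T OR T) AND (NOT R OR T) AND (NOT S OR T)   [distribute OR over AND]
≡ (NOT S OR T) AND (NOT R OR T)   [simplify]

(NOT S OR T) AND (NOT R OR T)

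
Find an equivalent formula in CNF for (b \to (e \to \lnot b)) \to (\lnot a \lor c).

(b \to (e \to \lnot b)) \to (\lnot a \lor c)
≡ \lnot (b \to (e \to \lnot b)) \lor \lnot a \lor c   — eliminate \to
≡ \lnot (\lnot b \lor (e \to \lnot b)) \lor \lnot a \lor c   — eliminate \to
≡ \lnot (\lnot b \lor \lnot e \lor \lnot b) \lor \lnot a \lor c   — eliminate \to
≡ (\lnot \lnot b \land \lnot \lnot e \land \lnot \lnot b) \lor \lnot a \lor c   — De Morgan
≡ (b \land \lnot \lnot e \land \lnot \lnot b) \lor \lnot a \lor c   — double negation
≡ (b \land e \land \lnot \lnot b) \lor \lnot a \lor c   — double negation
≡ (b \land e \land b) \lor \lnot a \lor c   — double negation
≡ (b \lor \lnot a \lor c) \land (e \lor \lnot a \lor c) \land (b \lor \lnot a \lor c)   — distribute \lor over \land
≡ (b \lor \lnot a \lor c) \land (e \lor \lnot a \lor c)   — simplify

(b \lor \lnot a \lor c) \land (e \lor \lnot a \lor c)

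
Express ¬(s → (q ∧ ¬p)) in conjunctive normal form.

s ∧ (¬q ∨ p)

¬(s → (q ∧ ¬p))
⇔ ¬(¬s ∨ (q ∧ ¬p))
⇔ ¬¬s ∧ ¬(q ∧ ¬p)
⇔ s ∧ ¬(q ∧ ¬p)
⇔ s ∧ (¬q ∨ ¬¬p)
⇔ s ∧ (¬q ∨ p)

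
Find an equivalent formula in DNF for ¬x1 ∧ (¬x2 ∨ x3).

(¬x1 ∧ ¬x2) ∨ (¬x1 ∧ x3)

¬x1 ∧ (¬x2 ∨ x3)
= (¬x1 ∧ ¬x2) ∨ (¬x1 ∧ x3)   [distribute ∧ over ∨]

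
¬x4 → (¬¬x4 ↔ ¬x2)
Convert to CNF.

¬x4 → (¬¬x4 ↔ ¬x2)
= ¬¬x4 ∨ (¬¬x4 ↔ ¬x2)   [eliminate →]
= ¬¬x4 ∨ ((¬¬x4 → ¬x2) ∧ (¬x2 → ¬¬x4))   [eliminate ↔]
= ¬¬x4 ∨ ((¬¬¬x4 ∨ ¬x2) ∧ (¬x2 → ¬¬x4))   [eliminate →]
= ¬¬x4 ∨ ((¬¬¬x4 ∨ ¬x2) ∧ (¬¬x2 ∨ ¬¬x4))   [eliminate →]
= x4 ∨ ((¬¬¬x4 ∨ ¬x2) ∧ (¬¬x2 ∨ ¬¬x4))   [double negation]
= x4 ∨ ((¬x4 ∨ ¬x2) ∧ (¬¬x2 ∨ ¬¬x4))   [double negation]
= x4 ∨ ((¬x4 ∨ ¬x2) ∧ (x2 ∨ ¬¬x4))   [double negation]
= x4 ∨ ((¬x4 ∨ ¬x2) ∧ (x2 ∨ x4))   [double negation]
= (x4 ∨ ¬x4 ∨ ¬x2) ∧ (x4 ∨ x2 ∨ x4)   [distribute ∨ over ∧]
= x4 ∨ x2   [simplify]

x4 ∨ x2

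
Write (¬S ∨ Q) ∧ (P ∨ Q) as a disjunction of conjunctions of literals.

(¬S ∨ Q) ∧ (P ∨ Q)
≡ (¬S ∧ P) ∨ (¬S ∧ Q) ∨ (Q ∧ P) ∨ (Q ∧ Q)   [distribute ∧ over ∨]
≡ (¬S ∧ P) ∨ Q   [simplify]

(¬S ∧ P) ∨ Q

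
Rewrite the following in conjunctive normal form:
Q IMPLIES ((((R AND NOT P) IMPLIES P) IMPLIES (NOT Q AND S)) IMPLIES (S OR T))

NOT Q OR NOT R OR P OR S OR T

Q IMPLIES ((((R AND NOT P) IMPLIES P) IMPLIES (NOT Q AND S)) IMPLIES (S OR T))
≡ NOT Q OR ((((R AND NOT P) IMPLIES P) IMPLIES (NOT Q AND S)) IMPLIES (S OR T))   [eliminate IMPLIES]
≡ NOT Q OR NOT (((R AND NOT P) IMPLIES P) IMPLIES (NOT Q AND S)) OR S OR T   [eliminate IMPLIES]
≡ NOT Q OR NOT (NOT ((R AND NOT P) IMPLIES P) OR (NOT Q AND S)) OR S OR T   [eliminate IMPLIES]
≡ NOT Q OR NOT (NOT (NOT (R AND NOT P) OR P) OR (NOT Q AND S)) OR S OR T   [eliminate IMPLIES]
≡ NOT Q OR (NOT NOT (NOT (R AND NOT P) OR P) AND NOT (NOT Q AND S)) OR S OR T   [De Morgan]
≡ NOT Q OR ((NOT (R AND NOT P) OR P) AND NOT (NOT Q AND S)) OR S OR T   [double negation]
≡ NOT Q OR ((NOT R OR NOT NOT P OR P) AND NOT (NOT Q AND S)) OR S OR T   [De Morgan]
≡ NOT Q OR ((NOT R OR P OR P) AND NOT (NOT Q AND S)) OR S OR T   [double negation]
≡ NOT Q OR ((NOT R OR P OR P) AND (NOT NOT Q OR NOT S)) OR S OR T   [De Morgan]
≡ NOT Q OR ((NOT R OR P OR P) AND (Q OR NOT S)) OR S OR T   [double negation]
≡ (NOT Q OR NOT R OR P OR P OR S OR T) AND (NOT Q OR Q OR NOT S OR S OR T)   [distribute OR over AND]
≡ NOT Q OR NOT R OR P OR S OR T   [simplify]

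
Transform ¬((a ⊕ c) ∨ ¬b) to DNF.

(¬a ∧ ¬c ∧ b) ∨ (c ∧ a ∧ b)

¬((a ⊕ c) ∨ ¬b)
⇔ ¬((a ∧ ¬c) ∨ (¬a ∧ c) ∨ ¬b)   [expand ⊕]
⇔ ¬(a ∧ ¬c) ∧ ¬(¬a ∧ c) ∧ ¬¬b   [De Morgan]
⇔ (¬a ∨ ¬¬c) ∧ ¬(¬a ∧ c) ∧ ¬¬b   [De Morgan]
⇔ (¬a ∨ c) ∧ ¬(¬a ∧ c) ∧ ¬¬b   [double negation]
⇔ (¬a ∨ c) ∧ (¬¬a ∨ ¬c) ∧ ¬¬b   [De Morgan]
⇔ (¬a ∨ c) ∧ (a ∨ ¬c) ∧ ¬¬b   [double negation]
⇔ (¬a ∨ c) ∧ (a ∨ ¬c) ∧ b   [double negation]
⇔ (¬a ∧ a ∧ b) ∨ (¬a ∧ ¬c ∧ b) ∨ (c ∧ a ∧ b) ∨ (c ∧ ¬c ∧ b)   [distribute ∧ over ∨]
⇔ (¬a ∧ ¬c ∧ b) ∨ (c ∧ a ∧ b)   [simplify]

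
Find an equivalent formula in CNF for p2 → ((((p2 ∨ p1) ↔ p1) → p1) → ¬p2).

(¬p2 ∨ p1) ∧ (¬p2 ∨ ¬p1)

p2 → ((((p2 ∨ p1) ↔ p1) → p1) → ¬p2)
= ¬p2 ∨ ((((p2 ∨ p1) ↔ p1) → p1) → ¬p2)
= ¬p2 ∨ ¬(((p2 ∨ p1) ↔ p1) → p1) ∨ ¬p2
= ¬p2 ∨ ¬(¬((p2 ∨ p1) ↔ p1) ∨ p1) ∨ ¬p2
= ¬p2 ∨ ¬(¬(((p2 ∨ p1) → p1) ∧ (p1 → (p2 ∨ p1))) ∨ p1) ∨ ¬p2
= ¬p2 ∨ ¬(¬((¬(p2 ∨ p1) ∨ p1) ∧ (p1 → (p2 ∨ p1))) ∨ p1) ∨ ¬p2
= ¬p2 ∨ ¬(¬((¬(p2 ∨ p1) ∨ p1) ∧ (¬p1 ∨ p2 ∨ p1)) ∨ p1) ∨ ¬p2
= ¬p2 ∨ (¬¬((¬(p2 ∨ p1) ∨ p1) ∧ (¬p1 ∨ p2 ∨ p1)) ∧ ¬p1) ∨ ¬p2
= ¬p2 ∨ ((¬(p2 ∨ p1) ∨ p1) ∧ (¬p1 ∨ p2 ∨ p1) ∧ ¬p1) ∨ ¬p2
= ¬p2 ∨ (((¬p2 ∧ ¬p1) ∨ p1) ∧ (¬p1 ∨ p2 ∨ p1) ∧ ¬p1) ∨ ¬p2
= (¬p2 ∨ ¬p2 ∨ p1 ∨ ¬p2) ∧ (¬p2 ∨ ¬p1 ∨ p1 ∨ ¬p2) ∧ (¬p2 ∨ ¬p1 ∨ p2 ∨ p1 ∨ ¬p2) ∧ (¬p2 ∨ ¬p1 ∨ ¬p2)
= (¬p2 ∨ p1) ∧ (¬p2 ∨ ¬p1)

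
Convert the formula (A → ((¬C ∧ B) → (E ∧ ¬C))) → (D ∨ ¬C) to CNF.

¬C ∨ D

(A → ((¬C ∧ B) → (E ∧ ¬C))) → (D ∨ ¬C)
= ¬(A → ((¬C ∧ B) → (E ∧ ¬C))) ∨ D ∨ ¬C   — eliminate →
= ¬(¬A ∨ ((¬C ∧ B) → (E ∧ ¬C))) ∨ D ∨ ¬C   — eliminate →
= ¬(¬A ∨ ¬(¬C ∧ B) ∨ (E ∧ ¬C)) ∨ D ∨ ¬C   — eliminate →
= (¬¬A ∧ ¬¬(¬C ∧ B) ∧ ¬(E ∧ ¬C)) ∨ D ∨ ¬C   — De Morgan
= (A ∧ ¬¬(¬C ∧ B) ∧ ¬(E ∧ ¬C)) ∨ D ∨ ¬C   — double negation
= (A ∧ ¬C ∧ B ∧ ¬(E ∧ ¬C)) ∨ D ∨ ¬C   — double negation
= (A ∧ ¬C ∧ B ∧ (¬E ∨ ¬¬C)) ∨ D ∨ ¬C   — De Morgan
= (A ∧ ¬C ∧ B ∧ (¬E ∨ C)) ∨ D ∨ ¬C   — double negation
= (A ∨ D ∨ ¬C) ∧ (¬C ∨ D ∨ ¬C) ∧ (B ∨ D ∨ ¬C) ∧ (¬E ∨ C ∨ D ∨ ¬C)   — distribute ∨ over ∧
= ¬C ∨ D   — simplify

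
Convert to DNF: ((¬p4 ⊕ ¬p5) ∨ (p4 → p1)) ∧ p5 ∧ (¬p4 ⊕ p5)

p1 ∧ p5 ∧ p4

((¬p4 ⊕ ¬p5) ∨ (p4 → p1)) ∧ p5 ∧ (¬p4 ⊕ p5)
= ((¬p4 ∧ ¬¬p5) ∨ (¬¬p4 ∧ ¬p5) ∨ (p4 → p1)) ∧ p5 ∧ (¬p4 ⊕ p5)   — expand ⊕
= ((¬p4 ∧ ¬¬p5) ∨ (¬¬p4 ∧ ¬p5) ∨ ¬p4 ∨ p1) ∧ p5 ∧ (¬p4 ⊕ p5)   — eliminate →
= ((¬p4 ∧ ¬¬p5) ∨ (¬¬p4 ∧ ¬p5) ∨ ¬p4 ∨ p1) ∧ p5 ∧ ((¬p4 ∧ ¬p5) ∨ (¬¬p4 ∧ p5))   — expand ⊕
= ((¬p4 ∧ p5) ∨ (¬¬p4 ∧ ¬p5) ∨ ¬p4 ∨ p1) ∧ p5 ∧ ((¬p4 ∧ ¬p5) ∨ (¬¬p4 ∧ p5))   — double negation
= ((¬p4 ∧ p5) ∨ (p4 ∧ ¬p5) ∨ ¬p4 ∨ p1) ∧ p5 ∧ ((¬p4 ∧ ¬p5) ∨ (¬¬p4 ∧ p5))   — double negation
= ((¬p4 ∧ p5) ∨ (p4 ∧ ¬p5) ∨ ¬p4 ∨ p1) ∧ p5 ∧ ((¬p4 ∧ ¬p5) ∨ (p4 ∧ p5))   — double negation
= (¬p4 ∧ p5 ∧ p5 ∧ ¬p4 ∧ ¬p5) ∨ (¬p4 ∧ p5 ∧ p5 ∧ p4 ∧ p5) ∨ (p4 ∧ ¬p5 ∧ p5 ∧ ¬p4 ∧ ¬p5) ∨ (p4 ∧ ¬p5 ∧ p5 ∧ p4 ∧ p5) ∨ (¬p4 ∧ p5 ∧ ¬p4 ∧ ¬p5) ∨ (¬p4 ∧ p5 ∧ p4 ∧ p5) ∨ (p1 ∧ p5 ∧ ¬p4 ∧ ¬p5) ∨ (p1 ∧ p5 ∧ p4 ∧ p5)   — distribute ∧ over ∨
= p1 ∧ p5 ∧ p4   — simplify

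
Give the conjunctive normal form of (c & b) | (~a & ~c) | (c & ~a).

(c & b) | (~a & ~c) | (c & ~a)
≡ (c | ~a | c) & (c | ~a | ~a) & (c | ~c | c) & (c | ~c | ~a) & (b | ~a | c) & (b | ~a | ~a) & (b | ~c | c) & (b | ~c | ~a)   [distribute | over &]
≡ (c | ~a) & (b | ~a)   [simplify]

(c | ~a) & (b | ~a)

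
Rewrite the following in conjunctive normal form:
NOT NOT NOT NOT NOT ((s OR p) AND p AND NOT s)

NOT NOT NOT NOT NOT ((s OR p) AND p AND NOT s)
⇔ NOT NOT NOT ((s OR p) AND p AND NOT s)   (double negation)
⇔ NOT ((s OR p) AND p AND NOT s)   (double negation)
⇔ NOT (s OR p) OR NOT p OR NOT NOT s   (De Morgan)
⇔ (NOT s AND NOT p) OR NOT p OR NOT NOT s   (De Morgan)
⇔ (NOT s AND NOT p) OR NOT p OR s   (double negation)
⇔ (NOT s OR NOT p OR s) AND (NOT p OR NOT p OR s)   (distribute OR over AND)
⇔ NOT p OR s   (simplify)

NOT p OR s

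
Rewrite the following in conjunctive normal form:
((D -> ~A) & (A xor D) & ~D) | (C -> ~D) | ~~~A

~D | ~A | ~C

((D -> ~A) & (A xor D) & ~D) | (C -> ~D) | ~~~A
= ((~D | ~A) & (A xor D) & ~D) | (C -> ~D) | ~~~A   (eliminate ->)
= ((~D | ~A) & (A | D) & ~(A & D) & ~D) | (C -> ~D) | ~~~A   (expand xor)
= ((~D | ~A) & (A | D) & ~(A & D) & ~D) | ~C | ~D | ~~~A   (eliminate ->)
= ((~D | ~A) & (A | D) & (~A | ~D) & ~D) | ~C | ~D | ~~~A   (De Morgan)
= ((~D | ~A) & (A | D) & (~A | ~D) & ~D) | ~C | ~D | ~A   (double negation)
= (~D | ~A | ~C | ~D | ~A) & (A | D | ~C | ~D | ~A) & (~A | ~D | ~C | ~D | ~A) & (~D | ~C | ~D | ~A)   (distribute | over &)
= ~D | ~A | ~C   (simplify)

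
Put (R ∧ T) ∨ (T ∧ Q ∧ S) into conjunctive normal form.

(R ∨ Q) ∧ (R ∨ S) ∧ T

(R ∧ T) ∨ (T ∧ Q ∧ S)
⇔ (R ∨ T) ∧ (R ∨ Q) ∧ (R ∨ S) ∧ (T ∨ T) ∧ (T ∨ Q) ∧ (T ∨ S)
⇔ (R ∨ Q) ∧ (R ∨ S) ∧ T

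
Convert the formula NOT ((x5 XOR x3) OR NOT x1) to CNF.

(NOT x5 OR x3) AND (NOT x3 OR x5) AND x1

NOT ((x5 XOR x3) OR NOT x1)
≡ NOT (((x5 OR x3) AND NOT (x5 AND x3)) OR NOT x1)   (expand XOR)
≡ NOT ((x5 OR x3) AND NOT (x5 AND x3)) AND NOT NOT x1   (De Morgan)
≡ (NOT (x5 OR x3) OR NOT NOT (x5 AND x3)) AND NOT NOT x1   (De Morgan)
≡ ((NOT x5 AND NOT x3) OR NOT NOT (x5 AND x3)) AND NOT NOT x1   (De Morgan)
≡ ((NOT x5 AND NOT x3) OR (x5 AND x3)) AND NOT NOT x1   (double negation)
≡ ((NOT x5 AND NOT x3) OR (x5 AND x3)) AND x1   (double negation)
≡ (NOT x5 OR x5) AND (NOT x5 OR x3) AND (NOT x3 OR x5) AND (NOT x3 OR x3) AND x1   (distribute OR over AND)
≡ (NOT x5 OR x3) AND (NOT x3 OR x5) AND x1   (simplify)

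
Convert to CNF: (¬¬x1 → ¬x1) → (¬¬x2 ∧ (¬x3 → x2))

x1 ∨ x2

(¬¬x1 → ¬x1) → (¬¬x2 ∧ (¬x3 → x2))
= ¬(¬¬x1 → ¬x1) ∨ (¬¬x2 ∧ (¬x3 → x2))   — eliminate →
= ¬(¬¬¬x1 ∨ ¬x1) ∨ (¬¬x2 ∧ (¬x3 → x2))   — eliminate →
= ¬(¬¬¬x1 ∨ ¬x1) ∨ (¬¬x2 ∧ (¬¬x3 ∨ x2))   — eliminate →
= (¬¬¬¬x1 ∧ ¬¬x1) ∨ (¬¬x2 ∧ (¬¬x3 ∨ x2))   — De Morgan
= (¬¬x1 ∧ ¬¬x1) ∨ (¬¬x2 ∧ (¬¬x3 ∨ x2))   — double negation
= (x1 ∧ ¬¬x1) ∨ (¬¬x2 ∧ (¬¬x3 ∨ x2))   — double negation
= (x1 ∧ x1) ∨ (¬¬x2 ∧ (¬¬x3 ∨ x2))   — double negation
= (x1 ∧ x1) ∨ (x2 ∧ (¬¬x3 ∨ x2))   — double negation
= (x1 ∧ x1) ∨ (x2 ∧ (x3 ∨ x2))   — double negation
= (x1 ∨ x2) ∧ (x1 ∨ x3 ∨ x2) ∧ (x1 ∨ x2) ∧ (x1 ∨ x3 ∨ x2)   — distribute ∨ over ∧
= x1 ∨ x2   — simplify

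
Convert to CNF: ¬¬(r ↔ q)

(¬r ∨ q) ∧ (¬q ∨ r)

¬¬(r ↔ q)
⇔ ¬¬((r → q) ∧ (q → r))   — eliminate ↔
⇔ ¬¬((¬r ∨ q) ∧ (q → r))   — eliminate →
⇔ ¬¬((¬r ∨ q) ∧ (¬q ∨ r))   — eliminate →
⇔ (¬r ∨ q) ∧ (¬q ∨ r)   — double negation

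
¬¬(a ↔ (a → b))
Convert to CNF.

¬¬(a ↔ (a → b))
= ¬¬((a → (a → b)) ∧ ((a → b) → a))   [eliminate ↔]
= ¬¬((¬a ∨ (a → b)) ∧ ((a → b) → a))   [eliminate →]
= ¬¬((¬a ∨ ¬a ∨ b) ∧ ((a → b) → a))   [eliminate →]
= ¬¬((¬a ∨ ¬a ∨ b) ∧ (¬(a → b) ∨ a))   [eliminate →]
= ¬¬((¬a ∨ ¬a ∨ b) ∧ (¬(¬a ∨ b) ∨ a))   [eliminate →]
= (¬a ∨ ¬a ∨ b) ∧ (¬(¬a ∨ b) ∨ a)   [double negation]
= (¬a ∨ ¬a ∨ b) ∧ ((¬¬a ∧ ¬b) ∨ a)   [De Morgan]
= (¬a ∨ ¬a ∨ b) ∧ ((a ∧ ¬b) ∨ a)   [double negation]
= (¬a ∨ ¬a ∨ b) ∧ (a ∨ a) ∧ (¬b ∨ a)   [distribute ∨ over ∧]
= (¬a ∨ b) ∧ a   [simplify]

(¬a ∨ b) ∧ a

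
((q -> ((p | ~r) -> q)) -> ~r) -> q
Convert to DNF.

(~q & r) | (~p & r) | q

((q -> ((p | ~r) -> q)) -> ~r) -> q
= ~((q -> ((p | ~r) -> q)) -> ~r) | q
= ~(~(q -> ((p | ~r) -> q)) | ~r) | q
= ~(~(~q | ((p | ~r) -> q)) | ~r) | q
= ~(~(~q | ~(p | ~r) | q) | ~r) | q
= (~~(~q | ~(p | ~r) | q) & ~~r) | q
= ((~q | ~(p | ~r) | q) & ~~r) | q
= ((~q | (~p & ~~r) | q) & ~~r) | q
= ((~q | (~p & r) | q) & ~~r) | q
= ((~q | (~p & r) | q) & r) | q
= (~q & r) | (~p & r & r) | (q & r) | q
= (~q & r) | (~p & r) | q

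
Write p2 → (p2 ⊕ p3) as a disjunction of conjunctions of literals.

p2 → (p2 ⊕ p3)
= ¬p2 ∨ (p2 ⊕ p3)   [eliminate →]
= ¬p2 ∨ (p2 ∧ ¬p3) ∨ (¬p2 ∧ p3)   [expand ⊕]
= ¬p2 ∨ (p2 ∧ ¬p3)   [simplify]

¬p2 ∨ (p2 ∧ ¬p3)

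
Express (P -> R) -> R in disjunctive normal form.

(P & ~R) | R

(P -> R) -> R
⇔ ~(P -> R) | R   (eliminate ->)
⇔ ~(~P | R) | R   (eliminate ->)
⇔ (~~P & ~R) | R   (De Morgan)
⇔ (P & ~R) | R   (double negation)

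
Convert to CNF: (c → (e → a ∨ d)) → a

(c ∨ a) ∧ (e ∨ a) ∧ (¬d ∨ a)

(c → (e → a ∨ d)) → a
= ¬(c → (e → a ∨ d)) ∨ a   [eliminate →]
= ¬(¬c ∨ (e → a ∨ d)) ∨ a   [eliminate →]
= ¬(¬c ∨ ¬e ∨ a ∨ d) ∨ a   [eliminate →]
= ¬¬c ∧ ¬¬e ∧ ¬a ∧ ¬d ∨ a   [De Morgan]
= c ∧ ¬¬e ∧ ¬a ∧ ¬d ∨ a   [double negation]
= c ∧ e ∧ ¬a ∧ ¬d ∨ a   [double negation]
= (c ∨ a) ∧ (e ∨ a) ∧ (¬a ∨ a) ∧ (¬d ∨ a)   [distribute ∨ over ∧]
= (c ∨ a) ∧ (e ∨ a) ∧ (¬d ∨ a)   [simplify]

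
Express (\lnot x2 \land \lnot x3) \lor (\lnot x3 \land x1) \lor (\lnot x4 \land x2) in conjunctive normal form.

(\lnot x2 \lor x1 \lor \lnot x4) \land (\lnot x3 \lor \lnot x4) \land (\lnot x3 \lor x2)

(\lnot x2 \land \lnot x3) \lor (\lnot x3 \land x1) \lor (\lnot x4 \land x2)
⇔ (\lnot x2 \lor \lnot x3 \lor \lnot x4) \land (\lnot x2 \lor \lnot x3 \lor x2) \land (\lnot x2 \lor x1 \lor \lnot x4) \land (\lnot x2 \lor x1 \lor x2) \land (\lnot x3 \lor \lnot x3 \lor \lnot x4) \land (\lnot x3 \lor \lnot x3 \lor x2) \land (\lnot x3 \lor x1 \lor \lnot x4) \land (\lnot x3 \lor x1 \lor x2)   (distribute \lor over \land)
⇔ (\lnot x2 \lor x1 \lor \lnot x4) \land (\lnot x3 \lor \lnot x4) \land (\lnot x3 \lor x2)   (simplify)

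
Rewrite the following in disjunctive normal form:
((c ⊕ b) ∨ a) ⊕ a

((c ⊕ b) ∨ a) ⊕ a
= (((c ⊕ b) ∨ a) ∧ ¬a) ∨ (¬((c ⊕ b) ∨ a) ∧ a)   — expand ⊕
= (((c ∧ ¬b) ∨ (¬c ∧ b) ∨ a) ∧ ¬a) ∨ (¬((c ⊕ b) ∨ a) ∧ a)   — expand ⊕
= (((c ∧ ¬b) ∨ (¬c ∧ b) ∨ a) ∧ ¬a) ∨ (¬((c ∧ ¬b) ∨ (¬c ∧ b) ∨ a) ∧ a)   — expand ⊕
= (((c ∧ ¬b) ∨ (¬c ∧ b) ∨ a) ∧ ¬a) ∨ (¬(c ∧ ¬b) ∧ ¬(¬c ∧ b) ∧ ¬a ∧ a)   — De Morgan
= (((c ∧ ¬b) ∨ (¬c ∧ b) ∨ a) ∧ ¬a) ∨ ((¬c ∨ ¬¬b) ∧ ¬(¬c ∧ b) ∧ ¬a ∧ a)   — De Morgan
= (((c ∧ ¬b) ∨ (¬c ∧ b) ∨ a) ∧ ¬a) ∨ ((¬c ∨ b) ∧ ¬(¬c ∧ b) ∧ ¬a ∧ a)   — double negation
= (((c ∧ ¬b) ∨ (¬c ∧ b) ∨ a) ∧ ¬a) ∨ ((¬c ∨ b) ∧ (¬¬c ∨ ¬b) ∧ ¬a ∧ a)   — De Morgan
= (((c ∧ ¬b) ∨ (¬c ∧ b) ∨ a) ∧ ¬a) ∨ ((¬c ∨ b) ∧ (c ∨ ¬b) ∧ ¬a ∧ a)   — double negation
= (c ∧ ¬b ∧ ¬a) ∨ (¬c ∧ b ∧ ¬a) ∨ (a ∧ ¬a) ∨ (¬c ∧ c ∧ ¬a ∧ a) ∨ (¬c ∧ ¬b ∧ ¬a ∧ a) ∨ (b ∧ c ∧ ¬a ∧ a) ∨ (b ∧ ¬b ∧ ¬a ∧ a)   — distribute ∧ over ∨
= (c ∧ ¬b ∧ ¬a) ∨ (¬c ∧ b ∧ ¬a)   — simplify

(c ∧ ¬b ∧ ¬a) ∨ (¬c ∧ b ∧ ¬a)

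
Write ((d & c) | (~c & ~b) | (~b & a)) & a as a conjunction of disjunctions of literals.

(d | ~b) & (c | ~b) & a

((d & c) | (~c & ~b) | (~b & a)) & a
≡ (d | ~c | ~b) & (d | ~c | a) & (d | ~b | ~b) & (d | ~b | a) & (c | ~c | ~b) & (c | ~c | a) & (c | ~b | ~b) & (c | ~b | a) & a   — distribute | over &
≡ (d | ~b) & (c | ~b) & a   — simplify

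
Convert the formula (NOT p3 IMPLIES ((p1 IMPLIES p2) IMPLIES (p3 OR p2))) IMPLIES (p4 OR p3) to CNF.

(NOT p3 IMPLIES ((p1 IMPLIES p2) IMPLIES (p3 OR p2))) IMPLIES (p4 OR p3)
≡ NOT (NOT p3 IMPLIES ((p1 IMPLIES p2) IMPLIES (p3 OR p2))) OR p4 OR p3   [eliminate IMPLIES]
≡ NOT (NOT NOT p3 OR ((p1 IMPLIES p2) IMPLIES (p3 OR p2))) OR p4 OR p3   [eliminate IMPLIES]
≡ NOT (NOT NOT p3 OR NOT (p1 IMPLIES p2) OR p3 OR p2) OR p4 OR p3   [eliminate IMPLIES]
≡ NOT (NOT NOT p3 OR NOT (NOT p1 OR p2) OR p3 OR p2) OR p4 OR p3   [eliminate IMPLIES]
≡ (NOT NOT NOT p3 AND NOT NOT (NOT p1 OR p2) AND NOT p3 AND NOT p2) OR p4 OR p3   [De Morgan]
≡ (NOT p3 AND NOT NOT (NOT p1 OR p2) AND NOT p3 AND NOT p2) OR p4 OR p3   [double negation]
≡ (NOT p3 AND (NOT p1 OR p2) AND NOT p3 AND NOT p2) OR p4 OR p3   [double negation]
≡ (NOT p3 OR p4 OR p3) AND (NOT p1 OR p2 OR p4 OR p3) AND (NOT p3 OR p4 OR p3) AND (NOT p2 OR p4 OR p3)   [distribute OR over AND]
≡ (NOT p1 OR p2 OR p4 OR p3) AND (NOT p2 OR p4 OR p3)   [simplify]

(NOT p1 OR p2 OR p4 OR p3) AND (NOT p2 OR p4 OR p3)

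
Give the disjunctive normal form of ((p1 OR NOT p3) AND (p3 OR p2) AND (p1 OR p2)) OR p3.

(p1 AND p2) OR (NOT p3 AND p2) OR p3

((p1 OR NOT p3) AND (p3 OR p2) AND (p1 OR p2)) OR p3
≡ (p1 AND p3 AND p1) OR (p1 AND p3 AND p2) OR (p1 AND p2 AND p1) OR (p1 AND p2 AND p2) OR (NOT p3 AND p3 AND p1) OR (NOT p3 AND p3 AND p2) OR (NOT p3 AND p2 AND p1) OR (NOT p3 AND p2 AND p2) OR p3   (distribute AND over OR)
≡ (p1 AND p2) OR (NOT p3 AND p2) OR p3   (simplify)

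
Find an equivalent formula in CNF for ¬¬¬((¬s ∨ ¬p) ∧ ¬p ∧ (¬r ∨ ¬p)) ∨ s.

s ∨ p

¬¬¬((¬s ∨ ¬p) ∧ ¬p ∧ (¬r ∨ ¬p)) ∨ s
⇔ ¬((¬s ∨ ¬p) ∧ ¬p ∧ (¬r ∨ ¬p)) ∨ s   [double negation]
⇔ ¬(¬s ∨ ¬p) ∨ ¬¬p ∨ ¬(¬r ∨ ¬p) ∨ s   [De Morgan]
⇔ ¬¬s ∧ ¬¬p ∨ ¬¬p ∨ ¬(¬r ∨ ¬p) ∨ s   [De Morgan]
⇔ s ∧ ¬¬p ∨ ¬¬p ∨ ¬(¬r ∨ ¬p) ∨ s   [double negation]
⇔ s ∧ p ∨ ¬¬p ∨ ¬(¬r ∨ ¬p) ∨ s   [double negation]
⇔ s ∧ p ∨ p ∨ ¬(¬r ∨ ¬p) ∨ s   [double negation]
⇔ s ∧ p ∨ p ∨ ¬¬r ∧ ¬¬p ∨ s   [De Morgan]
⇔ s ∧ p ∨ p ∨ r ∧ ¬¬p ∨ s   [double negation]
⇔ s ∧ p ∨ p ∨ r ∧ p ∨ s   [double negation]
⇔ (s ∨ p ∨ r ∨ s) ∧ (s ∨ p ∨ p ∨ s) ∧ (p ∨ p ∨ r ∨ s) ∧ (p ∨ p ∨ p ∨ s)   [distribute ∨ over ∧]
⇔ s ∨ p   [simplify]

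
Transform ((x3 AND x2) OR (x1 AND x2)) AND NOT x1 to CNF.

((x3 AND x2) OR (x1 AND x2)) AND NOT x1
⇔ (x3 OR x1) AND (x3 OR x2) AND (x2 OR x1) AND (x2 OR x2) AND NOT x1   (distribute OR over AND)
⇔ (x3 OR x1) AND x2 AND NOT x1   (simplify)

(x3 OR x1) AND x2 AND NOT x1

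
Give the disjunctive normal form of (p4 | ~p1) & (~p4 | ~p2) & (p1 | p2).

(p4 & ~p2 & p1) | (~p1 & ~p4 & p2)

(p4 | ~p1) & (~p4 | ~p2) & (p1 | p2)
≡ (p4 & ~p4 & p1) | (p4 & ~p4 & p2) | (p4 & ~p2 & p1) | (p4 & ~p2 & p2) | (~p1 & ~p4 & p1) | (~p1 & ~p4 & p2) | (~p1 & ~p2 & p1) | (~p1 & ~p2 & p2)   (distribute & over |)
≡ (p4 & ~p2 & p1) | (~p1 & ~p4 & p2)   (simplify)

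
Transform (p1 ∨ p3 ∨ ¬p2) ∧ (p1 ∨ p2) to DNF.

(p1 ∨ p3 ∨ ¬p2) ∧ (p1 ∨ p2)
= (p1 ∧ p1) ∨ (p1 ∧ p2) ∨ (p3 ∧ p1) ∨ (p3 ∧ p2) ∨ (¬p2 ∧ p1) ∨ (¬p2 ∧ p2)   [distribute ∧ over ∨]
= p1 ∨ (p3 ∧ p2)   [simplify]

p1 ∨ (p3 ∧ p2)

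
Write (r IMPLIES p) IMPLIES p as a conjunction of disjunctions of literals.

r OR p

(r IMPLIES p) IMPLIES p
≡ NOT (r IMPLIES p) OR p   [eliminate IMPLIES]
≡ NOT (NOT r OR p) OR p   [eliminate IMPLIES]
≡ (NOT NOT r AND NOT p) OR p   [De Morgan]
≡ (r AND NOT p) OR p   [double negation]
≡ (r OR p) AND (NOT p OR p)   [distribute OR over AND]
≡ r OR p   [simplify]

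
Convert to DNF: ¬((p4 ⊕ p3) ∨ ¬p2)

¬((p4 ⊕ p3) ∨ ¬p2)
= ¬(p4 ∧ ¬p3 ∨ ¬p4 ∧ p3 ∨ ¬p2)   [expand ⊕]
= ¬(p4 ∧ ¬p3) ∧ ¬(¬p4 ∧ p3) ∧ ¬¬p2   [De Morgan]
= (¬p4 ∨ ¬¬p3) ∧ ¬(¬p4 ∧ p3) ∧ ¬¬p2   [De Morgan]
= (¬p4 ∨ p3) ∧ ¬(¬p4 ∧ p3) ∧ ¬¬p2   [double negation]
= (¬p4 ∨ p3) ∧ (¬¬p4 ∨ ¬p3) ∧ ¬¬p2   [De Morgan]
= (¬p4 ∨ p3) ∧ (p4 ∨ ¬p3) ∧ ¬¬p2   [double negation]
= (¬p4 ∨ p3) ∧ (p4 ∨ ¬p3) ∧ p2   [double negation]
= ¬p4 ∧ p4 ∧ p2 ∨ ¬p4 ∧ ¬p3 ∧ p2 ∨ p3 ∧ p4 ∧ p2 ∨ p3 ∧ ¬p3 ∧ p2   [distribute ∧ over ∨]
= ¬p4 ∧ ¬p3 ∧ p2 ∨ p3 ∧ p4 ∧ p2   [simplify]

¬p4 ∧ ¬p3 ∧ p2 ∨ p3 ∧ p4 ∧ p2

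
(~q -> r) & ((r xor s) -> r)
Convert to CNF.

(~q -> r) & ((r xor s) -> r)
≡ (~~q | r) & ((r xor s) -> r)   [eliminate ->]
≡ (~~q | r) & (~(r xor s) | r)   [eliminate ->]
≡ (~~q | r) & (~((r | s) & ~(r & s)) | r)   [expand xor]
≡ (q | r) & (~((r | s) & ~(r & s)) | r)   [double negation]
≡ (q | r) & (~(r | s) | ~~(r & s) | r)   [De Morgan]
≡ (q | r) & ((~r & ~s) | ~~(r & s) | r)   [De Morgan]
≡ (q | r) & ((~r & ~s) | (r & s) | r)   [double negation]
≡ (q | r) & (~r | r | r) & (~r | s | r) & (~s | r | r) & (~s | s | r)   [distribute | over &]
≡ (q | r) & (~s | r)   [simplify]

(q | r) & (~s | r)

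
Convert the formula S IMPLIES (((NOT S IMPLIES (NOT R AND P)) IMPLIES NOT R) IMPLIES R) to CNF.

NOT S OR R

S IMPLIES (((NOT S IMPLIES (NOT R AND P)) IMPLIES NOT R) IMPLIES R)
⇔ NOT S OR (((NOT S IMPLIES (NOT R AND P)) IMPLIES NOT R) IMPLIES R)   — eliminate IMPLIES
⇔ NOT S OR NOT ((NOT S IMPLIES (NOT R AND P)) IMPLIES NOT R) OR R   — eliminate IMPLIES
⇔ NOT S OR NOT (NOT (NOT S IMPLIES (NOT R AND P)) OR NOT R) OR R   — eliminate IMPLIES
⇔ NOT S OR NOT (NOT (NOT NOT S OR (NOT R AND P)) OR NOT R) OR R   — eliminate IMPLIES
⇔ NOT S OR (NOT NOT (NOT NOT S OR (NOT R AND P)) AND NOT NOT R) OR R   — De Morgan
⇔ NOT S OR ((NOT NOT S OR (NOT R AND P)) AND NOT NOT R) OR R   — double negation
⇔ NOT S OR ((S OR (NOT R AND P)) AND NOT NOT R) OR R   — double negation
⇔ NOT S OR ((S OR (NOT R AND P)) AND R) OR R   — double negation
⇔ (NOT S OR S OR NOT R OR R) AND (NOT S OR S OR P OR R) AND (NOT S OR R OR R)   — distribute OR over AND
⇔ NOT S OR R   — simplify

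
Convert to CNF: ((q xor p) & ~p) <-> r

(~q | p | r) & (~r | q | p) & (~r | ~p)

((q xor p) & ~p) <-> r
= (((q xor p) & ~p) -> r) & (r -> ((q xor p) & ~p))   [eliminate <->]
= (~((q xor p) & ~p) | r) & (r -> ((q xor p) & ~p))   [eliminate ->]
= (~((q | p) & ~(q & p) & ~p) | r) & (r -> ((q xor p) & ~p))   [expand xor]
= (~((q | p) & ~(q & p) & ~p) | r) & (~r | ((q xor p) & ~p))   [eliminate ->]
= (~((q | p) & ~(q & p) & ~p) | r) & (~r | ((q | p) & ~(q & p) & ~p))   [expand xor]
= (~(q | p) | ~~(q & p) | ~~p | r) & (~r | ((q | p) & ~(q & p) & ~p))   [De Morgan]
= ((~q & ~p) | ~~(q & p) | ~~p | r) & (~r | ((q | p) & ~(q & p) & ~p))   [De Morgan]
= ((~q & ~p) | (q & p) | ~~p | r) & (~r | ((q | p) & ~(q & p) & ~p))   [double negation]
= ((~q & ~p) | (q & p) | p | r) & (~r | ((q | p) & ~(q & p) & ~p))   [double negation]
= ((~q & ~p) | (q & p) | p | r) & (~r | ((q | p) & (~q | ~p) & ~p))   [De Morgan]
= (~q | q | p | r) & (~q | p | p | r) & (~p | q | p | r) & (~p | p | p | r) & (~r | q | p) & (~r | ~q | ~p) & (~r | ~p)   [distribute | over &]
= (~q | p | r) & (~r | q | p) & (~r | ~p)   [simplify]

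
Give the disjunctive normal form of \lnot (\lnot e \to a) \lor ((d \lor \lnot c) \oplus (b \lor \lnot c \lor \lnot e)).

(\lnot e \land \lnot a) \lor (d \land \lnot b \land c \land e) \lor (\lnot d \land c \land b) \lor (\lnot d \land c \land \lnot e)

\lnot (\lnot e \to a) \lor ((d \lor \lnot c) \oplus (b \lor \lnot c \lor \lnot e))
⇔ \lnot (\lnot \lnot e \lor a) \lor ((d \lor \lnot c) \oplus (b \lor \lnot c \lor \lnot e))
⇔ \lnot (\lnot \lnot e \lor a) \lor ((d \lor \lnot c) \land \lnot (b \lor \lnot c \lor \lnot e)) \lor (\lnot (d \lor \lnot c) \land (b \lor \lnot c \lor \lnot e))
⇔ (\lnot \lnot \lnot e \land \lnot a) \lor ((d \lor \lnot c) \land \lnot (b \lor \lnot c \lor \lnot e)) \lor (\lnot (d \lor \lnot c) \land (b \lor \lnot c \lor \lnot e))
⇔ (\lnot e \land \lnot a) \lor ((d \lor \lnot c) \land \lnot (b \lor \lnot c \lor \lnot e)) \lor (\lnot (d \lor \lnot c) \land (b \lor \lnot c \lor \lnot e))
⇔ (\lnot e \land \lnot a) \lor ((d \lor \lnot c) \land \lnot b \land \lnot \lnot c \land \lnot \lnot e) \lor (\lnot (d \lor \lnot c) \land (b \lor \lnot c \lor \lnot e))
⇔ (\lnot e \land \lnot a) \lor ((d \lor \lnot c) \land \lnot b \land c \land \lnot \lnot e) \lor (\lnot (d \lor \lnot c) \land (b \lor \lnot c \lor \lnot e))
⇔ (\lnot e \land \lnot a) \lor ((d \lor \lnot c) \land \lnot b \land c \land e) \lor (\lnot (d \lor \lnot c) \land (b \lor \lnot c \lor \lnot e))
⇔ (\lnot e \land \lnot a) \lor ((d \lor \lnot c) \land \lnot b \land c \land e) \lor (\lnot d \land \lnot \lnot c \land (b \lor \lnot c \lor \lnot e))
⇔ (\lnot e \land \lnot a) \lor ((d \lor \lnot c) \land \lnot b \land c \land e) \lor (\lnot d \land c \land (b \lor \lnot c \lor \lnot e))
⇔ (\lnot e \land \lnot a) \lor (d \land \lnot b \land c \land e) \lor (\lnot c \land \lnot b \land c \land e) \lor (\lnot d \land c \land b) \lor (\lnot d \land c \land \lnot c) \lor (\lnot d \land c \land \lnot e)
⇔ (\lnot e \land \lnot a) \lor (d \land \lnot b \land c \land e) \lor (\lnot d \land c \land b) \lor (\lnot d \land c \land \lnot e)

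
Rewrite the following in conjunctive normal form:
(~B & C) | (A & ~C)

(~B & C) | (A & ~C)
≡ (~B | A) & (~B | ~C) & (C | A) & (C | ~C)   [distribute | over &]
≡ (~B | A) & (~B | ~C) & (C | A)   [simplify]

(~B | A) & (~B | ~C) & (C | A)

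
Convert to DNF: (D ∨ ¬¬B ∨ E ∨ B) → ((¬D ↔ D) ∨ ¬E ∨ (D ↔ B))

(D ∨ ¬¬B ∨ E ∨ B) → ((¬D ↔ D) ∨ ¬E ∨ (D ↔ B))
⇔ ¬(D ∨ ¬¬B ∨ E ∨ B) ∨ (¬D ↔ D) ∨ ¬E ∨ (D ↔ B)   [eliminate →]
⇔ ¬(D ∨ ¬¬B ∨ E ∨ B) ∨ ((¬D → D) ∧ (D → ¬D)) ∨ ¬E ∨ (D ↔ B)   [eliminate ↔]
⇔ ¬(D ∨ ¬¬B ∨ E ∨ B) ∨ ((¬¬D ∨ D) ∧ (D → ¬D)) ∨ ¬E ∨ (D ↔ B)   [eliminate →]
⇔ ¬(D ∨ ¬¬B ∨ E ∨ B) ∨ ((¬¬D ∨ D) ∧ (¬D ∨ ¬D)) ∨ ¬E ∨ (D ↔ B)   [eliminate →]
⇔ ¬(D ∨ ¬¬B ∨ E ∨ B) ∨ ((¬¬D ∨ D) ∧ (¬D ∨ ¬D)) ∨ ¬E ∨ ((D → B) ∧ (B → D))   [eliminate ↔]
⇔ ¬(D ∨ ¬¬B ∨ E ∨ B) ∨ ((¬¬D ∨ D) ∧ (¬D ∨ ¬D)) ∨ ¬E ∨ ((¬D ∨ B) ∧ (B → D))   [eliminate →]
⇔ ¬(D ∨ ¬¬B ∨ E ∨ B) ∨ ((¬¬D ∨ D) ∧ (¬D ∨ ¬D)) ∨ ¬E ∨ ((¬D ∨ B) ∧ (¬B ∨ D))   [eliminate →]
⇔ (¬D ∧ ¬¬¬B ∧ ¬E ∧ ¬B) ∨ ((¬¬D ∨ D) ∧ (¬D ∨ ¬D)) ∨ ¬E ∨ ((¬D ∨ B) ∧ (¬B ∨ D))   [De Morgan]
⇔ (¬D ∧ ¬B ∧ ¬E ∧ ¬B) ∨ ((¬¬D ∨ D) ∧ (¬D ∨ ¬D)) ∨ ¬E ∨ ((¬D ∨ B) ∧ (¬B ∨ D))   [double negation]
⇔ (¬D ∧ ¬B ∧ ¬E ∧ ¬B) ∨ ((D ∨ D) ∧ (¬D ∨ ¬D)) ∨ ¬E ∨ ((¬D ∨ B) ∧ (¬B ∨ D))   [double negation]
⇔ (¬D ∧ ¬B ∧ ¬E ∧ ¬B) ∨ (D ∧ ¬D) ∨ (D ∧ ¬D) ∨ (D ∧ ¬D) ∨ (D ∧ ¬D) ∨ ¬E ∨ (¬D ∧ ¬B) ∨ (¬D ∧ D) ∨ (B ∧ ¬B) ∨ (B ∧ D)   [distribute ∧ over ∨]
⇔ ¬E ∨ (¬D ∧ ¬B) ∨ (B ∧ D)   [simplify]

¬E ∨ (¬D ∧ ¬B) ∨ (B ∧ D)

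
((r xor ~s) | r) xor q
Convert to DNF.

(~r & ~s & ~q) | (r & ~q) | (~r & s & q)

((r xor ~s) | r) xor q
= (((r xor ~s) | r) & ~q) | (~((r xor ~s) | r) & q)   (expand xor)
= (((r & ~~s) | (~r & ~s) | r) & ~q) | (~((r xor ~s) | r) & q)   (expand xor)
= (((r & ~~s) | (~r & ~s) | r) & ~q) | (~((r & ~~s) | (~r & ~s) | r) & q)   (expand xor)
= (((r & s) | (~r & ~s) | r) & ~q) | (~((r & ~~s) | (~r & ~s) | r) & q)   (double negation)
= (((r & s) | (~r & ~s) | r) & ~q) | (~(r & ~~s) & ~(~r & ~s) & ~r & q)   (De Morgan)
= (((r & s) | (~r & ~s) | r) & ~q) | ((~r | ~~~s) & ~(~r & ~s) & ~r & q)   (De Morgan)
= (((r & s) | (~r & ~s) | r) & ~q) | ((~r | ~s) & ~(~r & ~s) & ~r & q)   (double negation)
= (((r & s) | (~r & ~s) | r) & ~q) | ((~r | ~s) & (~~r | ~~s) & ~r & q)   (De Morgan)
= (((r & s) | (~r & ~s) | r) & ~q) | ((~r | ~s) & (r | ~~s) & ~r & q)   (double negation)
= (((r & s) | (~r & ~s) | r) & ~q) | ((~r | ~s) & (r | s) & ~r & q)   (double negation)
= (r & s & ~q) | (~r & ~s & ~q) | (r & ~q) | (~r & r & ~r & q) | (~r & s & ~r & q) | (~s & r & ~r & q) | (~s & s & ~r & q)   (distribute & over |)
= (~r & ~s & ~q) | (r & ~q) | (~r & s & q)   (simplify)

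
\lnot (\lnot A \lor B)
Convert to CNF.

\lnot (\lnot A \lor B)
≡ \lnot \lnot A \land \lnot B   (De Morgan)
≡ A \land \lnot B   (double negation)

A \land \lnot B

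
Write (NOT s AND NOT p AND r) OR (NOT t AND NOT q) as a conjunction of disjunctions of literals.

(NOT s AND NOT p AND r) OR (NOT t AND NOT q)
⇔ (NOT s OR NOT t) AND (NOT s OR NOT q) AND (NOT p OR NOT t) AND (NOT p OR NOT q) AND (r OR NOT t) AND (r OR NOT q)   [distribute OR over AND]

(NOT s OR NOT t) AND (NOT s OR NOT q) AND (NOT p OR NOT t) AND (NOT p OR NOT q) AND (r OR NOT t) AND (r OR NOT q)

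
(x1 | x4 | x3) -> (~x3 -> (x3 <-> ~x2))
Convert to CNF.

(x1 | x4 | x3) -> (~x3 -> (x3 <-> ~x2))
⇔ ~(x1 | x4 | x3) | (~x3 -> (x3 <-> ~x2))   (eliminate ->)
⇔ ~(x1 | x4 | x3) | ~~x3 | (x3 <-> ~x2)   (eliminate ->)
⇔ ~(x1 | x4 | x3) | ~~x3 | ((x3 -> ~x2) & (~x2 -> x3))   (eliminate <->)
⇔ ~(x1 | x4 | x3) | ~~x3 | ((~x3 | ~x2) & (~x2 -> x3))   (eliminate ->)
⇔ ~(x1 | x4 | x3) | ~~x3 | ((~x3 | ~x2) & (~~x2 | x3))   (eliminate ->)
⇔ (~x1 & ~x4 & ~x3) | ~~x3 | ((~x3 | ~x2) & (~~x2 | x3))   (De Morgan)
⇔ (~x1 & ~x4 & ~x3) | x3 | ((~x3 | ~x2) & (~~x2 | x3))   (double negation)
⇔ (~x1 & ~x4 & ~x3) | x3 | ((~x3 | ~x2) & (x2 | x3))   (double negation)
⇔ (~x1 | x3 | ~x3 | ~x2) & (~x1 | x3 | x2 | x3) & (~x4 | x3 | ~x3 | ~x2) & (~x4 | x3 | x2 | x3) & (~x3 | x3 | ~x3 | ~x2) & (~x3 | x3 | x2 | x3)   (distribute | over &)
⇔ (~x1 | x3 | x2) & (~x4 | x3 | x2)   (simplify)

(~x1 | x3 | x2) & (~x4 | x3 | x2)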